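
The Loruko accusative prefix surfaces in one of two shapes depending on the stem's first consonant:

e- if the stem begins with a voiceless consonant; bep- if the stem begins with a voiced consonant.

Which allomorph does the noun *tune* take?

*tune*: first consonant = /t/, voiceless → e-.

e-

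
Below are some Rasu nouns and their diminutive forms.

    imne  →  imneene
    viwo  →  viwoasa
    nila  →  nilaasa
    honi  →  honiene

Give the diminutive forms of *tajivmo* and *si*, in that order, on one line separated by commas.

Looking at the last vowel of each stem: -ene when the last vowel of the stem is a front vowel (*imne*, *honi*); -asa when the last vowel of the stem is a back vowel (*viwo*, *nila*).
Since the last vowel of *tajivmo* is /o/ (a back vowel), it takes -asa, giving *tajivmoasa*.
The last vowel of *si* is /i/, which is a front vowel, so the suffix is -ene, giving *siene*.

tajivmoasa, siene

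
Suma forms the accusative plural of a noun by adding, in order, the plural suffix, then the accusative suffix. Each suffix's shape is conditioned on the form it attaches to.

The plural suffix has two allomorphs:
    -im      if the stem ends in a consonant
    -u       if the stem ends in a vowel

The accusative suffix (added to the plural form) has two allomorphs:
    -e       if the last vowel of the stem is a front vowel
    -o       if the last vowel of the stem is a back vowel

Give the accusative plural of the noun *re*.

*re* — final sound /e/ (a vowel) → -u → *reu*.
The plural form *reu* — last vowel /u/ (a back vowel) → -o → *reuo*.

reuo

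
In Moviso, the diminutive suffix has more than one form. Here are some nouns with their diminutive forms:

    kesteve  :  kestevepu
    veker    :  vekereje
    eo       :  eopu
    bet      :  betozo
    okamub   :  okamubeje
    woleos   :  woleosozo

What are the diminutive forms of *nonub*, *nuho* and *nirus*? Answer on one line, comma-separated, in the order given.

nonubeje, nuhopu, nirusozo

The suffix is conditioned by the final sound: -ozo when the stem ends in a voiceless consonant (*bet*, *woleos*); -eje when the stem ends in a voiced consonant (*veker*, *okamub*); -pu when the stem ends in a vowel (*kesteve*, *eo*).
*nonub*: final sound = /b/, a voiced consonant → -eje → *nonubeje*.
The final sound of *nuho* is /o/, which is a vowel, so the suffix is -pu, giving *nuhopu*.
Since the final sound of *nirus* is /s/ (a voiceless consonant), it takes -ozo, giving *nirusozo*.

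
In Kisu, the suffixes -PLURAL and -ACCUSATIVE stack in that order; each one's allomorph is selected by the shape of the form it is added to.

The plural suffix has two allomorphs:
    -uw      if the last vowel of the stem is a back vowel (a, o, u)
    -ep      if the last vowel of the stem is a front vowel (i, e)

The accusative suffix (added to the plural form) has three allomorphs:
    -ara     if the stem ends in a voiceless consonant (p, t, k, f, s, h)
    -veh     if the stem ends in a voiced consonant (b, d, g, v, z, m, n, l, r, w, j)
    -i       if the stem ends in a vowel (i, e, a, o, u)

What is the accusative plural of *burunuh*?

Since the last vowel of *burunuh* is /u/ (a back vowel), it takes -uw, giving *burunuhuw*.
The plural form *burunuhuw*: final sound = /w/, a voiced consonant → -veh → *burunuhuwveh*.

burunuhuwveh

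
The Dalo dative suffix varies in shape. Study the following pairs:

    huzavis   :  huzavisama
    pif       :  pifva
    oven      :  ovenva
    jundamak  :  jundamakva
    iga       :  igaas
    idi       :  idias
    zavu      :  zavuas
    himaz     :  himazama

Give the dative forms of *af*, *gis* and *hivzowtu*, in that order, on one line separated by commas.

Looking at the final sound of each stem: -ama when the stem ends in a sibilant (*huzavis*, *himaz*); -va when the stem ends in a non-sibilant consonant (*pif*, *oven*, *jundamak*); -as when the stem ends in a vowel (*iga*, *idi*, *zavu*).
*af* — final sound /f/ (a non-sibilant consonant) → -va → *afva*.
The final sound of *gis* is /s/, which is a sibilant, so the suffix is -ama, giving *gisama*.
Since the final sound of *hivzowtu* is /u/ (a vowel), it takes -as, giving *hivzowtuas*.

afva, gisama, hivzowtuas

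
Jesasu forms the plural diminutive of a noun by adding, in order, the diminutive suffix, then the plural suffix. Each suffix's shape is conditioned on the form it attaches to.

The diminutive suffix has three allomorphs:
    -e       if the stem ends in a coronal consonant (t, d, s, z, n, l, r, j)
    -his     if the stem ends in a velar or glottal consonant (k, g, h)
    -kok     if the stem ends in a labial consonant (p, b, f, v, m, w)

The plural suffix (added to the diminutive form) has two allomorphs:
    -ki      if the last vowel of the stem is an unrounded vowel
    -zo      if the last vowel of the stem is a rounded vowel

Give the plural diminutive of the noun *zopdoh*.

Since the final consonant of *zopdoh* is /h/ (velar/glottal), it takes -his, giving *zopdohhis*.
The diminutive form *zopdohhis* — last vowel /i/ (an unrounded vowel) → -ki → *zopdohhiski*.

zopdohhiski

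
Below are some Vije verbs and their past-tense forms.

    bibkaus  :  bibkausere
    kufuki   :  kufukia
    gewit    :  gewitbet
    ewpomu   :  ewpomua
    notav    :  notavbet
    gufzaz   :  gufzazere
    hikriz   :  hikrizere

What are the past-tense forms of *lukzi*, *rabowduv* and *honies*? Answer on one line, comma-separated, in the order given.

lukzia, rabowduvbet, honiesere

The suffix is conditioned by the final sound: -ere when the stem ends in a sibilant (*bibkaus*, *gufzaz*, *hikriz*); -bet when the stem ends in a non-sibilant consonant (*gewit*, *notav*); -a when the stem ends in a vowel (*kufuki*, *ewpomu*).
The final sound of *lukzi* is /i/, which is a vowel, so the suffix is -a, giving *lukzia*.
*rabowduv* — final sound /v/ (a non-sibilant consonant) → -bet → *rabowduvbet*.
The final sound of *honies* is /s/, which is a sibilant, so the suffix is -ere, giving *honiesere*.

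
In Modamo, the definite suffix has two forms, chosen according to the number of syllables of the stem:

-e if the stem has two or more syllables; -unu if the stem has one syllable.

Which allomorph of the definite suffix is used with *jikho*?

*jikho* has 2 syllables, so the suffix is -e.

-e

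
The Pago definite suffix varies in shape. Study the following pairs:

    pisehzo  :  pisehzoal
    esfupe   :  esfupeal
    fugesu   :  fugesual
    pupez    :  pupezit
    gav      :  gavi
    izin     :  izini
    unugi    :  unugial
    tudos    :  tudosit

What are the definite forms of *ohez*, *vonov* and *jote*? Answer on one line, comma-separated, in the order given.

ohezit, vonovi, joteal

The suffix is conditioned by the final sound: -it when the stem ends in a sibilant (*pupez*, *tudos*); -i when the stem ends in a non-sibilant consonant (*gav*, *izin*); -al when the stem ends in a vowel (*pisehzo*, *esfupe*, *fugesu*, *unugi*).
*ohez*: final sound = /z/, a sibilant → -it → *ohezit*.
*vonov*: final sound = /v/, a non-sibilant consonant → -i → *vonovi*.
*jote*: final sound = /e/, a vowel → -al → *joteal*.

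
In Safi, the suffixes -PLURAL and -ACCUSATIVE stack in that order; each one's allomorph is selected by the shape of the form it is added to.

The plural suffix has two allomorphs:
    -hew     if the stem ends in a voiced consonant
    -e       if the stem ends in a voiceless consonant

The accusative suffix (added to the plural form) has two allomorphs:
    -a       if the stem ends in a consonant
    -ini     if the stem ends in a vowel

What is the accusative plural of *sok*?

sokeini

*sok*: final consonant = /k/, voiceless → -e → *soke*.
Since the final sound of the plural form *soke* is /e/ (a vowel), it takes -ini, giving *sokeini*.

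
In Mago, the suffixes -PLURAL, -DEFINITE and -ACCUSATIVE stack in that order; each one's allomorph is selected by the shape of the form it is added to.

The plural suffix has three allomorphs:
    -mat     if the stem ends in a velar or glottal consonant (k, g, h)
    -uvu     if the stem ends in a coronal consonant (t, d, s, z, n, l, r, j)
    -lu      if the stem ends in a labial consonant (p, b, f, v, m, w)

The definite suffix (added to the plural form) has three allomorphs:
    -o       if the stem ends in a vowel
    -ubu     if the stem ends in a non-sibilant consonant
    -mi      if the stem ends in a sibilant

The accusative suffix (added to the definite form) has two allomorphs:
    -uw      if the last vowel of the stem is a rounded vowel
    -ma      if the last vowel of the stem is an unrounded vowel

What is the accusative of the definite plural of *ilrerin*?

ilrerinuvuouw

*ilrerin*: final consonant = /n/, coronal → -uvu → *ilrerinuvu*.
The final sound of the plural form *ilrerinuvu* is /u/, which is a vowel, so the definite suffix is -o, giving *ilrerinuvuo*.
The definite form *ilrerinuvuo* — last vowel /o/ (a rounded vowel) → -uw → *ilrerinuvuouw*.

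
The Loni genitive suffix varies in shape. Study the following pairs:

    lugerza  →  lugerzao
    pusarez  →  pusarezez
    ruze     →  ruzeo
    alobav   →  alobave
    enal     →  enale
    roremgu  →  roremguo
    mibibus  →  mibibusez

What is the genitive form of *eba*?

ebao

Looking at the final sound of each stem: -ez when the stem ends in a sibilant (*pusarez*, *mibibus*); -e when the stem ends in a non-sibilant consonant (*alobav*, *enal*); -o when the stem ends in a vowel (*lugerza*, *ruze*, *roremgu*).
The final sound of *eba* is /a/, which is a vowel, so the suffix is -o, giving *ebao*.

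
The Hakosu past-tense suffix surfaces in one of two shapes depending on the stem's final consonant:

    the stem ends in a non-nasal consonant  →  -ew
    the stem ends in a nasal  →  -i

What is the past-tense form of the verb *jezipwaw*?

*jezipwaw*: final consonant = /w/, non-nasal → -ew → *jezipwawew*.

jezipwawew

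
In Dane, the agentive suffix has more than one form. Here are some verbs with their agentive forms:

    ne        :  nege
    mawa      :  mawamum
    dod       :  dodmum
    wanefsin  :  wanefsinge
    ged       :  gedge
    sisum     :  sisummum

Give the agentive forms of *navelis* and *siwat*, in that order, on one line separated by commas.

navelisge, siwatmum

Looking at the last vowel of each stem: -ge when the last vowel of the stem is a front vowel (*ne*, *wanefsin*, *ged*); -mum when the last vowel of the stem is a back vowel (*mawa*, *dod*, *sisum*).
*navelis*: last vowel = /i/, a front vowel → -ge → *navelisge*.
The last vowel of *siwat* is /a/, which is a back vowel, so the suffix is -mum, giving *siwatmum*.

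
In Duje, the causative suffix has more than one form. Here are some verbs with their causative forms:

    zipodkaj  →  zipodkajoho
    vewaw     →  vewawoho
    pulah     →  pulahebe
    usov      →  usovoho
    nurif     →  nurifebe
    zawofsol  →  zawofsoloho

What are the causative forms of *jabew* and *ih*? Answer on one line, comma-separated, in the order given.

jabewoho, ihebe

The alternation tracks the final consonant of the stem — -ebe when the stem ends in a voiceless consonant (*pulah*, *nurif*); -oho when the stem ends in a voiced consonant (*zipodkaj*, *vewaw*, *usov*, *zawofsol*).
*jabew* — final consonant /w/ (voiced) → -oho → *jabewoho*.
*ih* — final consonant /h/ (voiceless) → -ebe → *ihebe*.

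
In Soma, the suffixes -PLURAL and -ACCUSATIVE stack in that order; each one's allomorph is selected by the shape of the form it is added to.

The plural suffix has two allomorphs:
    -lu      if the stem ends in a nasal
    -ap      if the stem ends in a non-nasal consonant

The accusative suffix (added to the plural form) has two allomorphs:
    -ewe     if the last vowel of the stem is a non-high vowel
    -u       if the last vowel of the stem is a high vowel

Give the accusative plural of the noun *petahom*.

*petahom*: final consonant = /m/, a nasal → -lu → *petahomlu*.
The plural form *petahomlu*: last vowel = /u/, a high vowel → -u → *petahomluu*.

petahomluu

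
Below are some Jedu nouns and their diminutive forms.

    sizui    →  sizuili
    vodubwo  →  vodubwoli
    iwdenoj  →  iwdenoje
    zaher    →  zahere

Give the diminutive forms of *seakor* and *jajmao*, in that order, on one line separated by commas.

seakore, jajmaoli

The alternation tracks the final sound of the stem — -e when the stem ends in a consonant (*iwdenoj*, *zaher*); -li when the stem ends in a vowel (*sizui*, *vodubwo*).
The final sound of *seakor* is /r/, which is a consonant, so the suffix is -e, giving *seakore*.
The final sound of *jajmao* is /o/, which is a vowel, so the suffix is -li, giving *jajmaoli*.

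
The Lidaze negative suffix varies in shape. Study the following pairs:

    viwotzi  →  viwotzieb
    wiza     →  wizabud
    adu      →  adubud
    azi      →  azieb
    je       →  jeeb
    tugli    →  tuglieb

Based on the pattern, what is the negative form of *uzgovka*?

The alternation tracks the last vowel of the stem — -eb when the last vowel of the stem is a front vowel (*viwotzi*, *azi*, *je*, *tugli*); -bud when the last vowel of the stem is a back vowel (*wiza*, *adu*).
The last vowel of *uzgovka* is /a/, which is a back vowel, so the suffix is -bud, giving *uzgovkabud*.

uzgovkabud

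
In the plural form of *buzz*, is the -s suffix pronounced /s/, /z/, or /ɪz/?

The stem *buzz* ends in a sibilant (/s, z, ʃ, ʒ, tʃ, dʒ/).
The plural suffix surfaces as /ɪz/ after sibilants, /s/ after other voiceless consonants, and /z/ after other voiced sounds.
So the plural -s on *buzz* is pronounced /ɪz/.

/ɪz/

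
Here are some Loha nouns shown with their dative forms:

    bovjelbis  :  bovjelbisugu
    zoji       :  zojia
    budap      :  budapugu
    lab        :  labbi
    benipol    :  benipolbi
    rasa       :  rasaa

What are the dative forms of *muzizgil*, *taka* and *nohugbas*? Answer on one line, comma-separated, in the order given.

muzizgilbi, takaa, nohugbasugu

The pattern is voicing of the final sound: -ugu when the stem ends in a voiceless consonant (*bovjelbis*, *budap*); -bi when the stem ends in a voiced consonant (*lab*, *benipol*); -a when the stem ends in a vowel (*zoji*, *rasa*).
Since the final sound of *muzizgil* is /l/ (a voiced consonant), it takes -bi, giving *muzizgilbi*.
The final sound of *taka* is /a/, which is a vowel, so the suffix is -a, giving *takaa*.
Since the final sound of *nohugbas* is /s/ (a voiceless consonant), it takes -ugu, giving *nohugbasugu*.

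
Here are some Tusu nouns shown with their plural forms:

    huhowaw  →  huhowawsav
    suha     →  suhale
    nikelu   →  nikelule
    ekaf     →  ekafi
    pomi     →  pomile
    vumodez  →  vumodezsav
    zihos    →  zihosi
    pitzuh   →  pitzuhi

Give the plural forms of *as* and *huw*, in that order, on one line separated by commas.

asi, huwsav

The alternation tracks the final sound of the stem — -i when the stem ends in a voiceless consonant (*ekaf*, *zihos*, *pitzuh*); -sav when the stem ends in a voiced consonant (*huhowaw*, *vumodez*); -le when the stem ends in a vowel (*suha*, *nikelu*, *pomi*).
Since the final sound of *as* is /s/ (a voiceless consonant), it takes -i, giving *asi*.
*huw* — final sound /w/ (a voiced consonant) → -sav → *huwsav*.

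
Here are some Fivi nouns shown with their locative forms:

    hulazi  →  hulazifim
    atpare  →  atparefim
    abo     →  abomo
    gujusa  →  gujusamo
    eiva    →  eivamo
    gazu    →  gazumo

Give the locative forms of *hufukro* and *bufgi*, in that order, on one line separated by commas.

hufukromo, bufgifim

The alternation tracks the last vowel of the stem — -fim when the last vowel of the stem is a front vowel (*hulazi*, *atpare*); -mo when the last vowel of the stem is a back vowel (*abo*, *gujusa*, *eiva*, *gazu*).
*hufukro*: last vowel = /o/, a back vowel → -mo → *hufukromo*.
*bufgi*: last vowel = /i/, a front vowel → -fim → *bufgifim*.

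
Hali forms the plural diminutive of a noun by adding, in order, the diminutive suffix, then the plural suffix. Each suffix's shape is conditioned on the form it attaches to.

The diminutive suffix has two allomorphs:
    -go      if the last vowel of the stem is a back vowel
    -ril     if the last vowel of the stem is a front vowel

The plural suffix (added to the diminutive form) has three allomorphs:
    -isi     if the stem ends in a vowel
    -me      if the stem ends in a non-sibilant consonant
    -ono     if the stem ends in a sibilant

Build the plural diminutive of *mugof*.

mugofgoisi

The last vowel of *mugof* is /o/, which is a back vowel, so the diminutive suffix is -go, giving *mugofgo*.
The diminutive form *mugofgo* — final sound /o/ (a vowel) → -isi → *mugofgoisi*.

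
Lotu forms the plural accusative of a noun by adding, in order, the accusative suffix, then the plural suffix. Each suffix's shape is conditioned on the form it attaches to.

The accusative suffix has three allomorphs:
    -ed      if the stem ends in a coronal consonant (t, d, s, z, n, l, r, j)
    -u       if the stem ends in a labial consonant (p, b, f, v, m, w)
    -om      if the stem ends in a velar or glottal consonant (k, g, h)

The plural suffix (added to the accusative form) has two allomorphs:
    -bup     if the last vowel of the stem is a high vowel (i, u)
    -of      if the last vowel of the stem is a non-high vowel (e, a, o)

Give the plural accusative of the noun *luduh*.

luduhomof

The final consonant of *luduh* is /h/, which is velar/glottal, so the accusative suffix is -om, giving *luduhom*.
The accusative form *luduhom*: last vowel = /o/, a non-high vowel → -of → *luduhomof*.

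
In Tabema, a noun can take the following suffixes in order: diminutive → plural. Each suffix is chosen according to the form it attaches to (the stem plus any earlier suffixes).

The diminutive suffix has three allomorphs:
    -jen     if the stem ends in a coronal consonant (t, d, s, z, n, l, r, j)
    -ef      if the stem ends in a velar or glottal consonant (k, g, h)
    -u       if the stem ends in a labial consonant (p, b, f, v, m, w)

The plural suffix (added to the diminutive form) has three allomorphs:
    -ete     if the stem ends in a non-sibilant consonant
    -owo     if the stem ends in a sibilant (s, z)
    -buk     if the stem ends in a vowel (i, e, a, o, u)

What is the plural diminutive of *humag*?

humagefete

*humag*: final consonant = /g/, velar/glottal → -ef → *humagef*.
Since the final sound of the diminutive form *humagef* is /f/ (a non-sibilant consonant), it takes -ete, giving *humagefete*.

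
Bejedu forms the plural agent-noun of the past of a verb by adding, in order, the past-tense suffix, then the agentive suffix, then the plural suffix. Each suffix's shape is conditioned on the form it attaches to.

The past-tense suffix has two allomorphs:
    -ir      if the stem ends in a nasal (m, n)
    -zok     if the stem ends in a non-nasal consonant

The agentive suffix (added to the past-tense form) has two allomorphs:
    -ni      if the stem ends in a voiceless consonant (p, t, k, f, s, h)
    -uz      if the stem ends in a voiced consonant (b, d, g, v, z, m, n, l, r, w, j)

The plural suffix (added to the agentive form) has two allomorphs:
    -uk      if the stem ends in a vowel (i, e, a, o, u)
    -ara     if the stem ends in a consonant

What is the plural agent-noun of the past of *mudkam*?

mudkamiruzara

The final consonant of *mudkam* is /m/, which is a nasal, so the past-tense suffix is -ir, giving *mudkamir*.
The past-tense form *mudkamir* — final consonant /r/ (voiced) → -uz → *mudkamiruz*.
The final sound of the agentive form *mudkamiruz* is /z/, which is a consonant, so the plural suffix is -ara, giving *mudkamiruzara*.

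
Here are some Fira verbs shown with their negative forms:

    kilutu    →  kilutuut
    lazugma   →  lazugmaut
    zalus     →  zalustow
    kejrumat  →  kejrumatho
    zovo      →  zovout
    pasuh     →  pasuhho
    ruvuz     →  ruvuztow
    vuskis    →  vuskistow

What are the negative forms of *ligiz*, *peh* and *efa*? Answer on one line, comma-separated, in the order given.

The alternation tracks the final sound of the stem — -tow when the stem ends in a sibilant (*zalus*, *ruvuz*, *vuskis*); -ho when the stem ends in a non-sibilant consonant (*kejrumat*, *pasuh*); -ut when the stem ends in a vowel (*kilutu*, *lazugma*, *zovo*).
*ligiz*: final sound = /z/, a sibilant → -tow → *ligiztow*.
The final sound of *peh* is /h/, which is a non-sibilant consonant, so the suffix is -ho, giving *pehho*.
*efa* — final sound /a/ (a vowel) → -ut → *efaut*.

ligiztow, pehho, efaut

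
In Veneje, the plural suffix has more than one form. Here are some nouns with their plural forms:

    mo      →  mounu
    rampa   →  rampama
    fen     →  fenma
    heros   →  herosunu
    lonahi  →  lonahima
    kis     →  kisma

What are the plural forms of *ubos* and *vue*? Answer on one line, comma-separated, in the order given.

ubosunu, vuema

The alternation tracks the last vowel of the stem — -unu when the last vowel of the stem is a rounded vowel (*mo*, *heros*); -ma when the last vowel of the stem is an unrounded vowel (*rampa*, *fen*, *lonahi*, *kis*).
*ubos*: last vowel = /o/, a rounded vowel → -unu → *ubosunu*.
*vue*: last vowel = /e/, an unrounded vowel → -ma → *vuema*.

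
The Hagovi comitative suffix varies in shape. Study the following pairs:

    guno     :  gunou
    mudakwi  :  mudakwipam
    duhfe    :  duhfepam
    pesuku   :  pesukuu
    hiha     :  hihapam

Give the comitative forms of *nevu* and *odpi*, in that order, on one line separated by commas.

nevuu, odpipam

The alternation tracks the last vowel of the stem — -u when the last vowel of the stem is a rounded vowel (*guno*, *pesuku*); -pam when the last vowel of the stem is an unrounded vowel (*mudakwi*, *duhfe*, *hiha*).
Since the last vowel of *nevu* is /u/ (a rounded vowel), it takes -u, giving *nevuu*.
*odpi*: last vowel = /i/, an unrounded vowel → -pam → *odpipam*.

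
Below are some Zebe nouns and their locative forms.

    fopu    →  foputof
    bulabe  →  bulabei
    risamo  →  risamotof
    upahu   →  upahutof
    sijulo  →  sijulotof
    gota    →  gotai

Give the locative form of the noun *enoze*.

enozei

The suffix is conditioned by the last vowel: -tof when the last vowel of the stem is a rounded vowel (*fopu*, *risamo*, *upahu*, *sijulo*); -i when the last vowel of the stem is an unrounded vowel (*bulabe*, *gota*).
*enoze*: last vowel = /e/, an unrounded vowel → -i → *enozei*.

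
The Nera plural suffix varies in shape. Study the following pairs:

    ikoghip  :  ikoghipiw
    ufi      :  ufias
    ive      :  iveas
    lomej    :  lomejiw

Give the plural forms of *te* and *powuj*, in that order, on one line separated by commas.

teas, powujiw

The pattern is consonant vs. vowel: -iw when the stem ends in a consonant (*ikoghip*, *lomej*); -as when the stem ends in a vowel (*ufi*, *ive*).
*te* — final sound /e/ (a vowel) → -as → *teas*.
*powuj* — final sound /j/ (a consonant) → -iw → *powujiw*.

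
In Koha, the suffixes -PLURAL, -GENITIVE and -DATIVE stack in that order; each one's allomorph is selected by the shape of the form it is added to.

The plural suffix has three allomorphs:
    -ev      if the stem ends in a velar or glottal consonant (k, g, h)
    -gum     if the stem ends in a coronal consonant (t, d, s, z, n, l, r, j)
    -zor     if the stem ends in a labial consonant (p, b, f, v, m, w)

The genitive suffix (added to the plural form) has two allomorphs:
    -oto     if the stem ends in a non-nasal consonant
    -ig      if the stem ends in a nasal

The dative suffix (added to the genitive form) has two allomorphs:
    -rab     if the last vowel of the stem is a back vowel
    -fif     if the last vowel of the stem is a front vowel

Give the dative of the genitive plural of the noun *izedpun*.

Since the final consonant of *izedpun* is /n/ (coronal), it takes -gum, giving *izedpungum*.
The plural form *izedpungum*: final consonant = /m/, a nasal → -ig → *izedpungumig*.
Since the last vowel of the genitive form *izedpungumig* is /i/ (a front vowel), it takes -fif, giving *izedpungumigfif*.

izedpungumigfif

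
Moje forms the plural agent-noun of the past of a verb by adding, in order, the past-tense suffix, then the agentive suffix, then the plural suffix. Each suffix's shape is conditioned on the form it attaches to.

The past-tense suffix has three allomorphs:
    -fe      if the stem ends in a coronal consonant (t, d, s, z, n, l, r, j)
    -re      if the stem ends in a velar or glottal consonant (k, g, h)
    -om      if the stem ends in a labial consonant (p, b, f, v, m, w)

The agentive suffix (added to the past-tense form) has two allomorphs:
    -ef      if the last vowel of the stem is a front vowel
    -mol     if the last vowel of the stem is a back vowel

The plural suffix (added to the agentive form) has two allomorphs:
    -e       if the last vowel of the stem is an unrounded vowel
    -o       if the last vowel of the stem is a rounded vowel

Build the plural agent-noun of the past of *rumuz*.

*rumuz*: final consonant = /z/, coronal → -fe → *rumuzfe*.
The last vowel of the past-tense form *rumuzfe* is /e/, which is a front vowel, so the agentive suffix is -ef, giving *rumuzfeef*.
The last vowel of the agentive form *rumuzfeef* is /e/, which is an unrounded vowel, so the plural suffix is -e, giving *rumuzfeefe*.

rumuzfeefe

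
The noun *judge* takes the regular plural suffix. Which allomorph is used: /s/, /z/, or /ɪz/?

The stem *judge* ends in a sibilant (/s, z, ʃ, ʒ, tʃ, dʒ/).
The plural suffix surfaces as /ɪz/ after sibilants, /s/ after other voiceless consonants, and /z/ after other voiced sounds.
So the plural -s on *judge* is pronounced /ɪz/.

/ɪz/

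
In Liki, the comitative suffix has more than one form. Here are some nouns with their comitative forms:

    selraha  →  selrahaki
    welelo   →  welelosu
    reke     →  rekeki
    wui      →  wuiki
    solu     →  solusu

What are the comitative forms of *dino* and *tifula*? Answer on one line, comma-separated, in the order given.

Looking at the last vowel of each stem: -su when the last vowel of the stem is a rounded vowel (*welelo*, *solu*); -ki when the last vowel of the stem is an unrounded vowel (*selraha*, *reke*, *wui*).
*dino* — last vowel /o/ (a rounded vowel) → -su → *dinosu*.
The last vowel of *tifula* is /a/, which is an unrounded vowel, so the suffix is -ki, giving *tifulaki*.

dinosu, tifulaki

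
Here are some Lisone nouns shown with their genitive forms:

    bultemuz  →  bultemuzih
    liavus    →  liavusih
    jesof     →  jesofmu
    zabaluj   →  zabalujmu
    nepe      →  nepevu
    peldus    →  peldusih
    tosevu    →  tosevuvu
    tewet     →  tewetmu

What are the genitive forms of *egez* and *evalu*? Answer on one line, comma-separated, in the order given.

The alternation tracks the final sound of the stem — -ih when the stem ends in a sibilant (*bultemuz*, *liavus*, *peldus*); -mu when the stem ends in a non-sibilant consonant (*jesof*, *zabaluj*, *tewet*); -vu when the stem ends in a vowel (*nepe*, *tosevu*).
The final sound of *egez* is /z/, which is a sibilant, so the suffix is -ih, giving *egezih*.
Since the final sound of *evalu* is /u/ (a vowel), it takes -vu, giving *evaluvu*.

egezih, evaluvu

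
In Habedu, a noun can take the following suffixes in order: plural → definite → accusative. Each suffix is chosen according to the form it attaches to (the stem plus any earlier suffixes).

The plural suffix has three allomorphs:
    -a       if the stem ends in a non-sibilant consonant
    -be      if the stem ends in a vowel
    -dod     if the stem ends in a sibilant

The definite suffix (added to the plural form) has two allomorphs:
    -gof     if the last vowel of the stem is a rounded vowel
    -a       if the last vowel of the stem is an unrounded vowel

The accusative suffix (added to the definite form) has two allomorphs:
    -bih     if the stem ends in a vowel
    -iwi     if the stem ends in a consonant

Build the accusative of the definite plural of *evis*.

evisdodgofiwi

*evis* — final sound /s/ (a sibilant) → -dod → *evisdod*.
The last vowel of the plural form *evisdod* is /o/, which is a rounded vowel, so the definite suffix is -gof, giving *evisdodgof*.
The definite form *evisdodgof* — final sound /f/ (a consonant) → -iwi → *evisdodgofiwi*.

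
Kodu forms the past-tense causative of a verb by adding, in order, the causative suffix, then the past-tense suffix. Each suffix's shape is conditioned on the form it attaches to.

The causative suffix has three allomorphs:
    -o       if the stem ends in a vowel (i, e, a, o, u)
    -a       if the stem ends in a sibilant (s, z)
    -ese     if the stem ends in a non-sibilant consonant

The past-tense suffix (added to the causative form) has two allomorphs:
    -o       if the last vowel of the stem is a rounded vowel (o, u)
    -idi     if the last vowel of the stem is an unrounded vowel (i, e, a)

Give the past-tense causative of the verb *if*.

ifeseidi

Since the final sound of *if* is /f/ (a non-sibilant consonant), it takes -ese, giving *ifese*.
Since the last vowel of the causative form *ifese* is /e/ (an unrounded vowel), it takes -idi, giving *ifeseidi*.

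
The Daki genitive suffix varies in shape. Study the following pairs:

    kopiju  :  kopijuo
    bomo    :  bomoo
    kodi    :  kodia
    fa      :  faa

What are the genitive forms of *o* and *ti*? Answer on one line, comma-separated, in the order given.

oo, tia

The alternation tracks the last vowel of the stem — -o when the last vowel of the stem is a rounded vowel (*kopiju*, *bomo*); -a when the last vowel of the stem is an unrounded vowel (*kodi*, *fa*).
*o*: last vowel = /o/, a rounded vowel → -o → *oo*.
*ti*: last vowel = /i/, an unrounded vowel → -a → *tia*.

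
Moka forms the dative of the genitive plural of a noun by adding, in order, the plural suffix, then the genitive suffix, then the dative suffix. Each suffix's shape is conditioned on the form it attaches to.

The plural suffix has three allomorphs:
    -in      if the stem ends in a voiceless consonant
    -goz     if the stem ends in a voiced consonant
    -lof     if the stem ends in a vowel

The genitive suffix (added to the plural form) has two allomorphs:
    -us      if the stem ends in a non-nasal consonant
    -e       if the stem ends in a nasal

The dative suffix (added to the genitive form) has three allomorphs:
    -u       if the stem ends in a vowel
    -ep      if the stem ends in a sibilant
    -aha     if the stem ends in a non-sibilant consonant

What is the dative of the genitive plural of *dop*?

dopineu

The final sound of *dop* is /p/, which is a voiceless consonant, so the plural suffix is -in, giving *dopin*.
The plural form *dopin*: final consonant = /n/, a nasal → -e → *dopine*.
Since the final sound of the genitive form *dopine* is /e/ (a vowel), it takes -u, giving *dopineu*.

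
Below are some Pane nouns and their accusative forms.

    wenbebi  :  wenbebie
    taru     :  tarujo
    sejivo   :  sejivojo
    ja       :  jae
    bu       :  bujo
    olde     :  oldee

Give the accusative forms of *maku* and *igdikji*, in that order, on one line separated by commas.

makujo, igdikjie

The alternation tracks the last vowel of the stem — -jo when the last vowel of the stem is a rounded vowel (*taru*, *sejivo*, *bu*); -e when the last vowel of the stem is an unrounded vowel (*wenbebi*, *ja*, *olde*).
The last vowel of *maku* is /u/, which is a rounded vowel, so the suffix is -jo, giving *makujo*.
Since the last vowel of *igdikji* is /i/ (an unrounded vowel), it takes -e, giving *igdikjie*.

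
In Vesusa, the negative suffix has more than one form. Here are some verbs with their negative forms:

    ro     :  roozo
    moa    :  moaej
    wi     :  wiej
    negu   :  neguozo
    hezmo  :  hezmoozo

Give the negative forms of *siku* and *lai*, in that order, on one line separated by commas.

sikuozo, laiej

The suffix is conditioned by the last vowel: -ozo when the last vowel of the stem is a rounded vowel (*ro*, *negu*, *hezmo*); -ej when the last vowel of the stem is an unrounded vowel (*moa*, *wi*).
*siku* — last vowel /u/ (a rounded vowel) → -ozo → *sikuozo*.
*lai*: last vowel = /i/, an unrounded vowel → -ej → *laiej*.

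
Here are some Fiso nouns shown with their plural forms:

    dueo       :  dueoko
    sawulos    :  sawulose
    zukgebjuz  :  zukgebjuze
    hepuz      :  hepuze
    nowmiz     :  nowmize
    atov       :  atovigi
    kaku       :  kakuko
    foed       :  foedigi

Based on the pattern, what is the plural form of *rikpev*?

The pattern is sibilance of the final sound: -e when the stem ends in a sibilant (*sawulos*, *zukgebjuz*, *hepuz*, *nowmiz*); -igi when the stem ends in a non-sibilant consonant (*atov*, *foed*); -ko when the stem ends in a vowel (*dueo*, *kaku*).
The final sound of *rikpev* is /v/, which is a non-sibilant consonant, so the suffix is -igi, giving *rikpevigi*.

rikpevigi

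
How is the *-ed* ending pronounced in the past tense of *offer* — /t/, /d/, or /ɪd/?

/d/

The stem *offer* ends in a voiced sound other than /d/.
The -ed suffix is realized as /ɪd/ after /t, d/; as /t/ after other voiceless consonants; and as /d/ after other voiced sounds.
So -ed on *offer* is pronounced /d/.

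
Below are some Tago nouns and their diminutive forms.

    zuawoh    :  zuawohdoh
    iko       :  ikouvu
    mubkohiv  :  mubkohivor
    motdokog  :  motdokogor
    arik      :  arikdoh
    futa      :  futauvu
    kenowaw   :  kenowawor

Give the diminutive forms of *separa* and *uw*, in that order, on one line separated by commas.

The alternation tracks the final sound of the stem — -doh when the stem ends in a voiceless consonant (*zuawoh*, *arik*); -or when the stem ends in a voiced consonant (*mubkohiv*, *motdokog*, *kenowaw*); -uvu when the stem ends in a vowel (*iko*, *futa*).
*separa* — final sound /a/ (a vowel) → -uvu → *separauvu*.
*uw*: final sound = /w/, a voiced consonant → -or → *uwor*.

separauvu, uwor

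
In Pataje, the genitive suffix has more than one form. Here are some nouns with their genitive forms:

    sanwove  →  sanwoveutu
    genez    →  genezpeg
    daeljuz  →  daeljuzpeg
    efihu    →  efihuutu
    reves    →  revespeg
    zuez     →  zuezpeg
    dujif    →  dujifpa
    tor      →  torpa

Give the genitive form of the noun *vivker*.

The suffix is conditioned by the final sound: -peg when the stem ends in a sibilant (*genez*, *daeljuz*, *reves*, *zuez*); -pa when the stem ends in a non-sibilant consonant (*dujif*, *tor*); -utu when the stem ends in a vowel (*sanwove*, *efihu*).
Since the final sound of *vivker* is /r/ (a non-sibilant consonant), it takes -pa, giving *vivkerpa*.

vivkerpa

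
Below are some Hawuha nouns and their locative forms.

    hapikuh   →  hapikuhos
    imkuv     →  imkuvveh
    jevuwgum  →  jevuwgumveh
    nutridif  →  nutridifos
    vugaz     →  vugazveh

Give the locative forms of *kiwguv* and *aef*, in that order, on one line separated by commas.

kiwguvveh, aefos

The alternation tracks the final consonant of the stem — -os when the stem ends in a voiceless consonant (*hapikuh*, *nutridif*); -veh when the stem ends in a voiced consonant (*imkuv*, *jevuwgum*, *vugaz*).
Since the final consonant of *kiwguv* is /v/ (voiced), it takes -veh, giving *kiwguvveh*.
The final consonant of *aef* is /f/, which is voiceless, so the suffix is -os, giving *aefos*.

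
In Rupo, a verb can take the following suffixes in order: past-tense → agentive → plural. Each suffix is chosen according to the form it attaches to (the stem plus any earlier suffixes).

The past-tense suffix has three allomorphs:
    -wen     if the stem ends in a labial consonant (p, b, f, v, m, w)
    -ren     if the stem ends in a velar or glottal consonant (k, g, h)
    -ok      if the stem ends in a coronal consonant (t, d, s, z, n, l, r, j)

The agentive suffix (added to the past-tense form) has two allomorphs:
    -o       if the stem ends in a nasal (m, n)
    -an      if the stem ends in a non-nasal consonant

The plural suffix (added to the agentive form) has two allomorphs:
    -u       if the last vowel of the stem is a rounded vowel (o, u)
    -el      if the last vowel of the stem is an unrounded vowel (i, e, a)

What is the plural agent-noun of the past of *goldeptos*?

*goldeptos*: final consonant = /s/, coronal → -ok → *goldeptosok*.
The final consonant of the past-tense form *goldeptosok* is /k/, which is non-nasal, so the agentive suffix is -an, giving *goldeptosokan*.
Since the last vowel of the agentive form *goldeptosokan* is /a/ (an unrounded vowel), it takes -el, giving *goldeptosokanel*.

goldeptosokanel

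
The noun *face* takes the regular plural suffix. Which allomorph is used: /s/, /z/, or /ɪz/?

/ɪz/

The stem *face* ends in a sibilant (/s, z, ʃ, ʒ, tʃ, dʒ/).
The plural suffix surfaces as /ɪz/ after sibilants, /s/ after other voiceless consonants, and /z/ after other voiced sounds.
So the plural -s on *face* is pronounced /ɪz/.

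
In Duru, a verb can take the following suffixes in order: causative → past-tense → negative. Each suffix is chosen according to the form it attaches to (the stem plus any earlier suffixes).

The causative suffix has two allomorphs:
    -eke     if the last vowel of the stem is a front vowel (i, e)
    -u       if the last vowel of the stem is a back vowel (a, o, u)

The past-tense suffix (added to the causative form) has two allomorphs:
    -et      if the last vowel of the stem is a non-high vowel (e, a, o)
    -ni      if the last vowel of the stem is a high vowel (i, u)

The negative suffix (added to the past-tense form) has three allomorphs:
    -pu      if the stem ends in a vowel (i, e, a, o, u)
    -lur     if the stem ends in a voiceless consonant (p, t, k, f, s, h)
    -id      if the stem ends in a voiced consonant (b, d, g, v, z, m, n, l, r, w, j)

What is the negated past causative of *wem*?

wemekeetlur

Since the last vowel of *wem* is /e/ (a front vowel), it takes -eke, giving *wemeke*.
Since the last vowel of the causative form *wemeke* is /e/ (a non-high vowel), it takes -et, giving *wemekeet*.
Since the final sound of the past-tense form *wemekeet* is /t/ (a voiceless consonant), it takes -lur, giving *wemekeetlur*.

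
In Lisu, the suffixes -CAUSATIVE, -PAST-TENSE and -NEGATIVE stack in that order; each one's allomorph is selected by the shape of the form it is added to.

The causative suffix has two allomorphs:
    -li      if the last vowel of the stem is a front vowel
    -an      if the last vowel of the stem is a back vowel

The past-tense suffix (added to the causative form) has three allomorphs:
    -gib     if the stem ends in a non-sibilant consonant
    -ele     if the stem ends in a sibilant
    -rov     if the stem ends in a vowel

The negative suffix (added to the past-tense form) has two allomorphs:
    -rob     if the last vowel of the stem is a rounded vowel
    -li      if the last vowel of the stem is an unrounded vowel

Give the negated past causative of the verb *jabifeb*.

jabifeblirovrob

*jabifeb* — last vowel /e/ (a front vowel) → -li → *jabifebli*.
The causative form *jabifebli* — final sound /i/ (a vowel) → -rov → *jabifeblirov*.
The past-tense form *jabifeblirov*: last vowel = /o/, a rounded vowel → -rob → *jabifeblirovrob*.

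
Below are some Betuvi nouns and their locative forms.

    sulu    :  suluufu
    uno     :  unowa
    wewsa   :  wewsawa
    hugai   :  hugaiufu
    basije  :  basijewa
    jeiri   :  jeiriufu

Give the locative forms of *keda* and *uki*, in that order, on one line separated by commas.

kedawa, ukiufu

The pattern is height harmony: -ufu when the last vowel of the stem is a high vowel (*sulu*, *hugai*, *jeiri*); -wa when the last vowel of the stem is a non-high vowel (*uno*, *wewsa*, *basije*).
Since the last vowel of *keda* is /a/ (a non-high vowel), it takes -wa, giving *kedawa*.
The last vowel of *uki* is /i/, which is a high vowel, so the suffix is -ufu, giving *ukiufu*.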